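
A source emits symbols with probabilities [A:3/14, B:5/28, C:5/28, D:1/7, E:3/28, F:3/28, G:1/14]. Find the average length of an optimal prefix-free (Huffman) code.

Huffman tree construction:
Combine smallest probabilities repeatedly
Resulting codes:
  A: 01 (length 2)
  B: 110 (length 3)
  C: 111 (length 3)
  D: 101 (length 3)
  E: 001 (length 3)
  F: 100 (length 3)
  G: 000 (length 3)
Average length = Σ p(s) × length(s) = 2.7857 bits


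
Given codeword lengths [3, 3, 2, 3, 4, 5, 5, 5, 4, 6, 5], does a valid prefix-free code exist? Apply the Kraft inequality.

Kraft inequality: Σ 2^(-l_i) ≤ 1 for prefix-free code
Calculating: 2^(-3) + 2^(-3) + 2^(-2) + 2^(-3) + 2^(-4) + 2^(-5) + 2^(-5) + 2^(-5) + 2^(-4) + 2^(-6) + 2^(-5)
= 0.125 + 0.125 + 0.25 + 0.125 + 0.0625 + 0.03125 + 0.03125 + 0.03125 + 0.0625 + 0.015625 + 0.03125
= 0.8906
Since 0.8906 ≤ 1, prefix-free code exists


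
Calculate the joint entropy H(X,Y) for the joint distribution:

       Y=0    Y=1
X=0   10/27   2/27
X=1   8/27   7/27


H(X,Y) = -Σ p(x,y) log₂ p(x,y)
  p(0,0)=10/27: -0.3704 × log₂(0.3704) = 0.5307
  p(0,1)=2/27: -0.0741 × log₂(0.0741) = 0.2781
  p(1,0)=8/27: -0.2963 × log₂(0.2963) = 0.5200
  p(1,1)=7/27: -0.2593 × log₂(0.2593) = 0.5049
H(X,Y) = 1.8337 bits


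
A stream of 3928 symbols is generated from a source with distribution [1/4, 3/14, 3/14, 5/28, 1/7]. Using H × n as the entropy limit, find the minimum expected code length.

Entropy H = 2.2973 bits/symbol
Minimum bits = H × n = 2.2973 × 3928
= 9023.92 bits


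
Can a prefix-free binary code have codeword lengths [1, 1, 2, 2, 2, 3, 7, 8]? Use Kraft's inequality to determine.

Kraft inequality: Σ 2^(-l_i) ≤ 1 for prefix-free code
Calculating: 2^(-1) + 2^(-1) + 2^(-2) + 2^(-2) + 2^(-2) + 2^(-3) + 2^(-7) + 2^(-8)
= 0.5 + 0.5 + 0.25 + 0.25 + 0.25 + 0.125 + 0.0078125 + 0.00390625
= 1.8867
Since 1.8867 > 1, prefix-free code does not exist


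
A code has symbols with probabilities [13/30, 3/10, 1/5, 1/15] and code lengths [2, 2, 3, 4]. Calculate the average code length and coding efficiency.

Average length L = Σ p_i × l_i = 2.3333 bits
Entropy H = 1.7687 bits
Efficiency η = H/L × 100% = 75.80%


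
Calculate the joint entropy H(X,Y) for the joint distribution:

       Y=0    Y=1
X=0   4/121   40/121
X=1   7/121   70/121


H(X,Y) = -Σ p(x,y) log₂ p(x,y)
  p(0,0)=4/121: -0.0331 × log₂(0.0331) = 0.1626
  p(0,1)=40/121: -0.3306 × log₂(0.3306) = 0.5279
  p(1,0)=7/121: -0.0579 × log₂(0.0579) = 0.2379
  p(1,1)=70/121: -0.5785 × log₂(0.5785) = 0.4568
H(X,Y) = 1.3852 bits


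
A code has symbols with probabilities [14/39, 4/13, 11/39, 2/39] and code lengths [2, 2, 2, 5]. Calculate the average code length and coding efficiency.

Average length L = Σ p_i × l_i = 2.1538 bits
Entropy H = 1.7886 bits
Efficiency η = H/L × 100% = 83.04%


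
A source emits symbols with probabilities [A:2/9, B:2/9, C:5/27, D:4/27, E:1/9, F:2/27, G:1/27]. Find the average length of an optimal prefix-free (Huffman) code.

Huffman tree construction:
Combine smallest probabilities repeatedly
Resulting codes:
  A: 00 (length 2)
  B: 01 (length 2)
  C: 111 (length 3)
  D: 110 (length 3)
  E: 100 (length 3)
  F: 1011 (length 4)
  G: 1010 (length 4)
Average length = Σ p(s) × length(s) = 2.6667 bits


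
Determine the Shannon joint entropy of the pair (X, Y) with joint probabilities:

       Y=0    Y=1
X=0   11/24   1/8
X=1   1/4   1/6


H(X,Y) = -Σ p(x,y) log₂ p(x,y)
  p(0,0)=11/24: -0.4583 × log₂(0.4583) = 0.5159
  p(0,1)=1/8: -0.1250 × log₂(0.1250) = 0.3750
  p(1,0)=1/4: -0.2500 × log₂(0.2500) = 0.5000
  p(1,1)=1/6: -0.1667 × log₂(0.1667) = 0.4308
H(X,Y) = 1.8217 bits


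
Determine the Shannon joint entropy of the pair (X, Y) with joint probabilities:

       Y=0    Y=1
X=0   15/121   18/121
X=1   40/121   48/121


H(X,Y) = -Σ p(x,y) log₂ p(x,y)
  p(0,0)=15/121: -0.1240 × log₂(0.1240) = 0.3734
  p(0,1)=18/121: -0.1488 × log₂(0.1488) = 0.4089
  p(1,0)=40/121: -0.3306 × log₂(0.3306) = 0.5279
  p(1,1)=48/121: -0.3967 × log₂(0.3967) = 0.5292
H(X,Y) = 1.8394 bits


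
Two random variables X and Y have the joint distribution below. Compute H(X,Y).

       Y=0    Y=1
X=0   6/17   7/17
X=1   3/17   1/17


H(X,Y) = -Σ p(x,y) log₂ p(x,y)
  p(0,0)=6/17: -0.3529 × log₂(0.3529) = 0.5303
  p(0,1)=7/17: -0.4118 × log₂(0.4118) = 0.5271
  p(1,0)=3/17: -0.1765 × log₂(0.1765) = 0.4416
  p(1,1)=1/17: -0.0588 × log₂(0.0588) = 0.2404
H(X,Y) = 1.7395 bits


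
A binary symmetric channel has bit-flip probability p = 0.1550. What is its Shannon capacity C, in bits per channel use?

For BSC with error probability p:
C = 1 - H(p) where H(p) is binary entropy
H(0.1550) = -0.1550 × log₂(0.1550) - 0.8450 × log₂(0.8450)
H(p) = 0.6222
C = 1 - 0.6222 = 0.3778 bits/use


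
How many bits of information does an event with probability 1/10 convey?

Information content I(x) = -log₂(p(x))
I = -log₂(1/10) = -log₂(0.1000)
I = 3.3219 bits


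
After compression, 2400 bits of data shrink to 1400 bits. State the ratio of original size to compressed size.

Compression ratio = Original / Compressed
= 2400 / 1400 = 1.71:1


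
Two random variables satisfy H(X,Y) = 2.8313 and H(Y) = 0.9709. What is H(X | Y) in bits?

Chain rule: H(X,Y) = H(X|Y) + H(Y)
H(X|Y) = H(X,Y) - H(Y) = 2.8313 - 0.9709 = 1.8604 bits


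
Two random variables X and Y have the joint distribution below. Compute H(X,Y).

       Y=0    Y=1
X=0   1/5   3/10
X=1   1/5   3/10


H(X,Y) = -Σ p(x,y) log₂ p(x,y)
  p(0,0)=1/5: -0.2000 × log₂(0.2000) = 0.4644
  p(0,1)=3/10: -0.3000 × log₂(0.3000) = 0.5211
  p(1,0)=1/5: -0.2000 × log₂(0.2000) = 0.4644
  p(1,1)=3/10: -0.3000 × log₂(0.3000) = 0.5211
H(X,Y) = 1.9710 bits


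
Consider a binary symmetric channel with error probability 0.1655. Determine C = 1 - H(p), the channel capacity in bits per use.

For BSC with error probability p:
C = 1 - H(p) where H(p) is binary entropy
H(0.1655) = -0.1655 × log₂(0.1655) - 0.8345 × log₂(0.8345)
H(p) = 0.6473
C = 1 - 0.6473 = 0.3527 bits/use


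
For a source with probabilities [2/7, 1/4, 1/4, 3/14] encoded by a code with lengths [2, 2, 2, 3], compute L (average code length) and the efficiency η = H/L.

Average length L = Σ p_i × l_i = 2.2143 bits
Entropy H = 1.9926 bits
Efficiency η = H/L × 100% = 89.99%


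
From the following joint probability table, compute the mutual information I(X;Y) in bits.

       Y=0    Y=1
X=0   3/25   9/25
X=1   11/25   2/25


H(X) = 0.9988, H(Y) = 0.9896, H(X,Y) = 1.7103
I(X;Y) = H(X) + H(Y) - H(X,Y) = 0.2781 bits


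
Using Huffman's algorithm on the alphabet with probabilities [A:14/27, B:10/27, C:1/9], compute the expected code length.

Huffman tree construction:
Combine smallest probabilities repeatedly
Resulting codes:
  A: 1 (length 1)
  B: 01 (length 2)
  C: 00 (length 2)
Average length = Σ p(s) × length(s) = 1.4815 bits


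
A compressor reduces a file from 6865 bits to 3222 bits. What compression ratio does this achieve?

Compression ratio = Original / Compressed
= 6865 / 3222 = 2.13:1


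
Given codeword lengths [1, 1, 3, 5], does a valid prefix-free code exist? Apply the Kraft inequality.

Kraft inequality: Σ 2^(-l_i) ≤ 1 for prefix-free code
Calculating: 2^(-1) + 2^(-1) + 2^(-3) + 2^(-5)
= 0.5 + 0.5 + 0.125 + 0.03125
= 1.1562
Since 1.1562 > 1, prefix-free code does not exist


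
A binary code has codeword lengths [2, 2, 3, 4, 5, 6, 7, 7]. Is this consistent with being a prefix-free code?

Kraft inequality: Σ 2^(-l_i) ≤ 1 for prefix-free code
Calculating: 2^(-2) + 2^(-2) + 2^(-3) + 2^(-4) + 2^(-5) + 2^(-6) + 2^(-7) + 2^(-7)
= 0.25 + 0.25 + 0.125 + 0.0625 + 0.03125 + 0.015625 + 0.0078125 + 0.0078125
= 0.7500
Since 0.7500 ≤ 1, prefix-free code exists


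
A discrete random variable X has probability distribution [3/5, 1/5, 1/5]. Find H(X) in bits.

H(X) = -Σ p(x) log₂ p(x)
  -3/5 × log₂(3/5) = 0.4422
  -1/5 × log₂(1/5) = 0.4644
  -1/5 × log₂(1/5) = 0.4644
H(X) = 1.3710 bits


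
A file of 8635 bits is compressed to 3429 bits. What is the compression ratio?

Compression ratio = Original / Compressed
= 8635 / 3429 = 2.52:1


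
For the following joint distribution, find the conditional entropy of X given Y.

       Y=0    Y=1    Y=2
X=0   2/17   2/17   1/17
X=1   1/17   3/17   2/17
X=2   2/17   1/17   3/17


H(X|Y) = Σ_y p(y) H(X|Y=y)
  p(Y=0) = 5/17, H(X|Y=0) = 1.5219
  p(Y=1) = 6/17, H(X|Y=1) = 1.4591
  p(Y=2) = 6/17, H(X|Y=2) = 1.4591
H(X|Y) = 0.2941×1.5219 + 0.3529×1.4591 + 0.3529×1.4591 = 1.4776 bits


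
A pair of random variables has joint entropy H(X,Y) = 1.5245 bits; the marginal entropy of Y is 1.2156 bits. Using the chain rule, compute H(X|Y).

Chain rule: H(X,Y) = H(X|Y) + H(Y)
H(X|Y) = H(X,Y) - H(Y) = 1.5245 - 1.2156 = 0.3089 bits


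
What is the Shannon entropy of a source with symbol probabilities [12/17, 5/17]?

H(X) = -Σ p(x) log₂ p(x)
  -12/17 × log₂(12/17) = 0.3547
  -5/17 × log₂(5/17) = 0.5193
H(X) = 0.8740 bits


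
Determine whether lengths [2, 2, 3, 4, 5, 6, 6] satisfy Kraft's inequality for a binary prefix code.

Kraft inequality: Σ 2^(-l_i) ≤ 1 for prefix-free code
Calculating: 2^(-2) + 2^(-2) + 2^(-3) + 2^(-4) + 2^(-5) + 2^(-6) + 2^(-6)
= 0.25 + 0.25 + 0.125 + 0.0625 + 0.03125 + 0.015625 + 0.015625
= 0.7500
Since 0.7500 ≤ 1, prefix-free code exists


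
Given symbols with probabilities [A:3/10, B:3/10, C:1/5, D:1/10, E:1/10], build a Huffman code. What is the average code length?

Huffman tree construction:
Combine smallest probabilities repeatedly
Resulting codes:
  A: 10 (length 2)
  B: 11 (length 2)
  C: 00 (length 2)
  D: 010 (length 3)
  E: 011 (length 3)
Average length = Σ p(s) × length(s) = 2.2000 bits


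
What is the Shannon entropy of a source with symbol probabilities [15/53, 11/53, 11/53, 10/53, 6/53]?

H(X) = -Σ p(x) log₂ p(x)
  -15/53 × log₂(15/53) = 0.5154
  -11/53 × log₂(11/53) = 0.4708
  -11/53 × log₂(11/53) = 0.4708
  -10/53 × log₂(10/53) = 0.4540
  -6/53 × log₂(6/53) = 0.3558
H(X) = 2.2668 bits


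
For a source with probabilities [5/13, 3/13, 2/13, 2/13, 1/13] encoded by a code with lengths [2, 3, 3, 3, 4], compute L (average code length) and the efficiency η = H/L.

Average length L = Σ p_i × l_i = 2.6923 bits
Entropy H = 2.1339 bits
Efficiency η = H/L × 100% = 79.26%


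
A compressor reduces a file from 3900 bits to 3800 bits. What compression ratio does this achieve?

Compression ratio = Original / Compressed
= 3900 / 3800 = 1.03:1


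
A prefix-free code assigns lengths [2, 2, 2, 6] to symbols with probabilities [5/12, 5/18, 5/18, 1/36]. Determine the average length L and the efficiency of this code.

Average length L = Σ p_i × l_i = 2.1111 bits
Entropy H = 1.6965 bits
Efficiency η = H/L × 100% = 80.36%


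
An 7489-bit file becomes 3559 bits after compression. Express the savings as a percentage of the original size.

Space savings = (1 - Compressed/Original) × 100%
= (1 - 3559/7489) × 100%
= 52.48%


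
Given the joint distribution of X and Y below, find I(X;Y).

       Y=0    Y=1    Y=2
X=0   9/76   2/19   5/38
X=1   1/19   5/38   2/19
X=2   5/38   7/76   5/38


H(X) = 1.5786, H(Y) = 1.5802, H(X,Y) = 3.1287
I(X;Y) = H(X) + H(Y) - H(X,Y) = 0.0301 bits


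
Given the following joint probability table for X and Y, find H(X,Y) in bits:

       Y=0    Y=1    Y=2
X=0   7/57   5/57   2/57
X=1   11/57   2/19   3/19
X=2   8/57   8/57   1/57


H(X,Y) = -Σ p(x,y) log₂ p(x,y)
  p(0,0)=7/57: -0.1228 × log₂(0.1228) = 0.3716
  p(0,1)=5/57: -0.0877 × log₂(0.0877) = 0.3080
  p(0,2)=2/57: -0.0351 × log₂(0.0351) = 0.1696
  p(1,0)=11/57: -0.1930 × log₂(0.1930) = 0.4580
  p(1,1)=2/19: -0.1053 × log₂(0.1053) = 0.3419
  p(1,2)=3/19: -0.1579 × log₂(0.1579) = 0.4205
  p(2,0)=8/57: -0.1404 × log₂(0.1404) = 0.3976
  p(2,1)=8/57: -0.1404 × log₂(0.1404) = 0.3976
  p(2,2)=1/57: -0.0175 × log₂(0.0175) = 0.1023
H(X,Y) = 2.9670 bits


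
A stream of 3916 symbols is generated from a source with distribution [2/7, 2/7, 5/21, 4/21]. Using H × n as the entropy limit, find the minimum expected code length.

Entropy H = 1.9814 bits/symbol
Minimum bits = H × n = 1.9814 × 3916
= 7759.18 bits


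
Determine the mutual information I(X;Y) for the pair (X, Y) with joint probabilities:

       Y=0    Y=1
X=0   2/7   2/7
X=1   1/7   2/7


H(X) = 0.9852, H(Y) = 0.9852, H(X,Y) = 1.9502
I(X;Y) = H(X) + H(Y) - H(X,Y) = 0.0202 bits


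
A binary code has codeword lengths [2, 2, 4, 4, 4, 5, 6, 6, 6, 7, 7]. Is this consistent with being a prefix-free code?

Kraft inequality: Σ 2^(-l_i) ≤ 1 for prefix-free code
Calculating: 2^(-2) + 2^(-2) + 2^(-4) + 2^(-4) + 2^(-4) + 2^(-5) + 2^(-6) + 2^(-6) + 2^(-6) + 2^(-7) + 2^(-7)
= 0.25 + 0.25 + 0.0625 + 0.0625 + 0.0625 + 0.03125 + 0.015625 + 0.015625 + 0.015625 + 0.0078125 + 0.0078125
= 0.7812
Since 0.7812 ≤ 1, prefix-free code exists


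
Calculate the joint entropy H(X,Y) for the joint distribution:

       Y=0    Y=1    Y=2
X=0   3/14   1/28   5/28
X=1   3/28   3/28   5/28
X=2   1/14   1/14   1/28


H(X,Y) = -Σ p(x,y) log₂ p(x,y)
  p(0,0)=3/14: -0.2143 × log₂(0.2143) = 0.4762
  p(0,1)=1/28: -0.0357 × log₂(0.0357) = 0.1717
  p(0,2)=5/28: -0.1786 × log₂(0.1786) = 0.4438
  p(1,0)=3/28: -0.1071 × log₂(0.1071) = 0.3453
  p(1,1)=3/28: -0.1071 × log₂(0.1071) = 0.3453
  p(1,2)=5/28: -0.1786 × log₂(0.1786) = 0.4438
  p(2,0)=1/14: -0.0714 × log₂(0.0714) = 0.2720
  p(2,1)=1/14: -0.0714 × log₂(0.0714) = 0.2720
  p(2,2)=1/28: -0.0357 × log₂(0.0357) = 0.1717
H(X,Y) = 2.9417 bits


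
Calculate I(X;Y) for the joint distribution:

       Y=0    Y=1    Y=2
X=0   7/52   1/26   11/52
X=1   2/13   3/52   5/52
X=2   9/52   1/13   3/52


H(X) = 1.5766, H(Y) = 1.4835, H(X,Y) = 2.9821
I(X;Y) = H(X) + H(Y) - H(X,Y) = 0.0781 bits


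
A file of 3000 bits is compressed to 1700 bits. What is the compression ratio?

Compression ratio = Original / Compressed
= 3000 / 1700 = 1.76:1


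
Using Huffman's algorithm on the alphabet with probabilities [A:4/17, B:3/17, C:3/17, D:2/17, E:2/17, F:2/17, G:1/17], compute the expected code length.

Huffman tree construction:
Combine smallest probabilities repeatedly
Resulting codes:
  A: 01 (length 2)
  B: 110 (length 3)
  C: 111 (length 3)
  D: 001 (length 3)
  E: 100 (length 3)
  F: 101 (length 3)
  G: 000 (length 3)
Average length = Σ p(s) × length(s) = 2.7647 bits


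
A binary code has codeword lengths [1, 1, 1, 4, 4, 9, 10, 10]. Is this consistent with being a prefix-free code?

Kraft inequality: Σ 2^(-l_i) ≤ 1 for prefix-free code
Calculating: 2^(-1) + 2^(-1) + 2^(-1) + 2^(-4) + 2^(-4) + 2^(-9) + 2^(-10) + 2^(-10)
= 0.5 + 0.5 + 0.5 + 0.0625 + 0.0625 + 0.001953125 + 0.0009765625 + 0.0009765625
= 1.6289
Since 1.6289 > 1, prefix-free code does not exist


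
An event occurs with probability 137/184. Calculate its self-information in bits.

Information content I(x) = -log₂(p(x))
I = -log₂(137/184) = -log₂(0.7446)
I = 0.4255 bits


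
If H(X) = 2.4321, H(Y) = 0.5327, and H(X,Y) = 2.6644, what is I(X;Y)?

I(X;Y) = H(X) + H(Y) - H(X,Y)
I(X;Y) = 2.4321 + 0.5327 - 2.6644 = 0.3004 bits


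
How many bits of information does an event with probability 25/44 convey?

Information content I(x) = -log₂(p(x))
I = -log₂(25/44) = -log₂(0.5682)
I = 0.8156 bits


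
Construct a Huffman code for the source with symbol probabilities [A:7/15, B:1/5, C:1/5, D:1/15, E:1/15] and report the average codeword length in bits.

Huffman tree construction:
Combine smallest probabilities repeatedly
Resulting codes:
  A: 0 (length 1)
  B: 111 (length 3)
  C: 10 (length 2)
  D: 1100 (length 4)
  E: 1101 (length 4)
Average length = Σ p(s) × length(s) = 2.0000 bits


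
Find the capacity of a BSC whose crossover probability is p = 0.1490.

For BSC with error probability p:
C = 1 - H(p) where H(p) is binary entropy
H(0.1490) = -0.1490 × log₂(0.1490) - 0.8510 × log₂(0.8510)
H(p) = 0.6073
C = 1 - 0.6073 = 0.3927 bits/use


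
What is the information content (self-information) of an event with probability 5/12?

Information content I(x) = -log₂(p(x))
I = -log₂(5/12) = -log₂(0.4167)
I = 1.2630 bits


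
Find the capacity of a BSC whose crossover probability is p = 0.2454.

For BSC with error probability p:
C = 1 - H(p) where H(p) is binary entropy
H(0.2454) = -0.2454 × log₂(0.2454) - 0.7546 × log₂(0.7546)
H(p) = 0.8039
C = 1 - 0.8039 = 0.1961 bits/use


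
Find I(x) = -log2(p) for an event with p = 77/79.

Information content I(x) = -log₂(p(x))
I = -log₂(77/79) = -log₂(0.9747)
I = 0.0370 bits


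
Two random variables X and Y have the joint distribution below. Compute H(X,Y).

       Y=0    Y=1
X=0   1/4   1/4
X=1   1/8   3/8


H(X,Y) = -Σ p(x,y) log₂ p(x,y)
  p(0,0)=1/4: -0.2500 × log₂(0.2500) = 0.5000
  p(0,1)=1/4: -0.2500 × log₂(0.2500) = 0.5000
  p(1,0)=1/8: -0.1250 × log₂(0.1250) = 0.3750
  p(1,1)=3/8: -0.3750 × log₂(0.3750) = 0.5306
H(X,Y) = 1.9056 bits


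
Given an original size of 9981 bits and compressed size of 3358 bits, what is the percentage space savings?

Space savings = (1 - Compressed/Original) × 100%
= (1 - 3358/9981) × 100%
= 66.36%


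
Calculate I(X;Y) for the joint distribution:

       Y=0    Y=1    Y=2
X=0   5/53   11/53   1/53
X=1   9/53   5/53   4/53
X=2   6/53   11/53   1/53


H(X) = 1.5844, H(Y) = 1.3821, H(X,Y) = 2.8720
I(X;Y) = H(X) + H(Y) - H(X,Y) = 0.0946 bits


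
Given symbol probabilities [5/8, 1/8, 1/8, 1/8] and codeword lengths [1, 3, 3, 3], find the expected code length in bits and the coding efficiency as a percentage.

Average length L = Σ p_i × l_i = 1.7500 bits
Entropy H = 1.5488 bits
Efficiency η = H/L × 100% = 88.50%


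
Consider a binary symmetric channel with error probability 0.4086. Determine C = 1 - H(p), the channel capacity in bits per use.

For BSC with error probability p:
C = 1 - H(p) where H(p) is binary entropy
H(0.4086) = -0.4086 × log₂(0.4086) - 0.5914 × log₂(0.5914)
H(p) = 0.9758
C = 1 - 0.9758 = 0.0242 bits/use


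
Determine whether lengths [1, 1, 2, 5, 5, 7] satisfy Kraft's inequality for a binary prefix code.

Kraft inequality: Σ 2^(-l_i) ≤ 1 for prefix-free code
Calculating: 2^(-1) + 2^(-1) + 2^(-2) + 2^(-5) + 2^(-5) + 2^(-7)
= 0.5 + 0.5 + 0.25 + 0.03125 + 0.03125 + 0.0078125
= 1.3203
Since 1.3203 > 1, prefix-free code does not exist


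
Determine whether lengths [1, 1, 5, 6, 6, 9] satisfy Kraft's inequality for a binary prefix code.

Kraft inequality: Σ 2^(-l_i) ≤ 1 for prefix-free code
Calculating: 2^(-1) + 2^(-1) + 2^(-5) + 2^(-6) + 2^(-6) + 2^(-9)
= 0.5 + 0.5 + 0.03125 + 0.015625 + 0.015625 + 0.001953125
= 1.0645
Since 1.0645 > 1, prefix-free code does not exist


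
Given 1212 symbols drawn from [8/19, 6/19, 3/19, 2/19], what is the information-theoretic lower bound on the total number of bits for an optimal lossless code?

Entropy H = 1.8129 bits/symbol
Minimum bits = H × n = 1.8129 × 1212
= 2197.29 bits


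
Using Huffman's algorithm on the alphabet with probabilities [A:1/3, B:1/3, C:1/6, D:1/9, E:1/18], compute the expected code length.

Huffman tree construction:
Combine smallest probabilities repeatedly
Resulting codes:
  A: 10 (length 2)
  B: 11 (length 2)
  C: 00 (length 2)
  D: 011 (length 3)
  E: 010 (length 3)
Average length = Σ p(s) × length(s) = 2.1667 bits


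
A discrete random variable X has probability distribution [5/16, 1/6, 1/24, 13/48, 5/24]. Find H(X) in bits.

H(X) = -Σ p(x) log₂ p(x)
  -5/16 × log₂(5/16) = 0.5244
  -1/6 × log₂(1/6) = 0.4308
  -1/24 × log₂(1/24) = 0.1910
  -13/48 × log₂(13/48) = 0.5104
  -5/24 × log₂(5/24) = 0.4715
H(X) = 2.1281 bits


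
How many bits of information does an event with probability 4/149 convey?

Information content I(x) = -log₂(p(x))
I = -log₂(4/149) = -log₂(0.0268)
I = 5.2192 bits


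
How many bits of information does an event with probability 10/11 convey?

Information content I(x) = -log₂(p(x))
I = -log₂(10/11) = -log₂(0.9091)
I = 0.1375 bits


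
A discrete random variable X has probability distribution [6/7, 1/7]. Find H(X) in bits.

H(X) = -Σ p(x) log₂ p(x)
  -6/7 × log₂(6/7) = 0.1906
  -1/7 × log₂(1/7) = 0.4011
H(X) = 0.5917 bits


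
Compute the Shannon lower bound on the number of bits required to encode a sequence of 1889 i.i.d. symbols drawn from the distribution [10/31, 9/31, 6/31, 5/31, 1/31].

Entropy H = 2.0875 bits/symbol
Minimum bits = H × n = 2.0875 × 1889
= 3943.26 bits


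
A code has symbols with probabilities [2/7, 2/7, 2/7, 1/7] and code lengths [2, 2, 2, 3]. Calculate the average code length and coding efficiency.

Average length L = Σ p_i × l_i = 2.1429 bits
Entropy H = 1.9502 bits
Efficiency η = H/L × 100% = 91.01%


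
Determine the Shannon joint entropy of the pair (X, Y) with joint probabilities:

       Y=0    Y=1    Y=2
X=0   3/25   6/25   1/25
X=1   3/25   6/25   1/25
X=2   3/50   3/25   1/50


H(X,Y) = -Σ p(x,y) log₂ p(x,y)
  p(0,0)=3/25: -0.1200 × log₂(0.1200) = 0.3671
  p(0,1)=6/25: -0.2400 × log₂(0.2400) = 0.4941
  p(0,2)=1/25: -0.0400 × log₂(0.0400) = 0.1858
  p(1,0)=3/25: -0.1200 × log₂(0.1200) = 0.3671
  p(1,1)=6/25: -0.2400 × log₂(0.2400) = 0.4941
  p(1,2)=1/25: -0.0400 × log₂(0.0400) = 0.1858
  p(2,0)=3/50: -0.0600 × log₂(0.0600) = 0.2435
  p(2,1)=3/25: -0.1200 × log₂(0.1200) = 0.3671
  p(2,2)=1/50: -0.0200 × log₂(0.0200) = 0.1129
H(X,Y) = 2.8174 bits


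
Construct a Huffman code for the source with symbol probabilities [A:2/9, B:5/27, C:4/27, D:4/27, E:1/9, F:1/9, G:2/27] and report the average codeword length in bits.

Huffman tree construction:
Combine smallest probabilities repeatedly
Resulting codes:
  A: 01 (length 2)
  B: 111 (length 3)
  C: 101 (length 3)
  D: 110 (length 3)
  E: 001 (length 3)
  F: 100 (length 3)
  G: 000 (length 3)
Average length = Σ p(s) × length(s) = 2.7778 bits


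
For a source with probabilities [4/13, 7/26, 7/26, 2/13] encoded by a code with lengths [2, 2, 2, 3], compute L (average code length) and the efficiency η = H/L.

Average length L = Σ p_i × l_i = 2.1538 bits
Entropy H = 1.9580 bits
Efficiency η = H/L × 100% = 90.91%


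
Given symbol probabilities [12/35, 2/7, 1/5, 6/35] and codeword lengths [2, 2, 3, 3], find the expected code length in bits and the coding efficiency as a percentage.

Average length L = Σ p_i × l_i = 2.3714 bits
Entropy H = 1.9464 bits
Efficiency η = H/L × 100% = 82.08%


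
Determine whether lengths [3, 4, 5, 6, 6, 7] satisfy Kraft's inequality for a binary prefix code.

Kraft inequality: Σ 2^(-l_i) ≤ 1 for prefix-free code
Calculating: 2^(-3) + 2^(-4) + 2^(-5) + 2^(-6) + 2^(-6) + 2^(-7)
= 0.125 + 0.0625 + 0.03125 + 0.015625 + 0.015625 + 0.0078125
= 0.2578
Since 0.2578 ≤ 1, prefix-free code exists


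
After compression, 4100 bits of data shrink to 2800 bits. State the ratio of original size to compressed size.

Compression ratio = Original / Compressed
= 4100 / 2800 = 1.46:1


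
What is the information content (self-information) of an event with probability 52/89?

Information content I(x) = -log₂(p(x))
I = -log₂(52/89) = -log₂(0.5843)
I = 0.7753 bits


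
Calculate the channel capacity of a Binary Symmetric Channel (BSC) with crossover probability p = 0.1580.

For BSC with error probability p:
C = 1 - H(p) where H(p) is binary entropy
H(0.1580) = -0.1580 × log₂(0.1580) - 0.8420 × log₂(0.8420)
H(p) = 0.6295
C = 1 - 0.6295 = 0.3705 bits/use


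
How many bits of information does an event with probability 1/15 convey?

Information content I(x) = -log₂(p(x))
I = -log₂(1/15) = -log₂(0.0667)
I = 3.9069 bits


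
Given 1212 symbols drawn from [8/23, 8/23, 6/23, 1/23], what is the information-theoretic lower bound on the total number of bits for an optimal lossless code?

Entropy H = 1.7623 bits/symbol
Minimum bits = H × n = 1.7623 × 1212
= 2135.87 bits


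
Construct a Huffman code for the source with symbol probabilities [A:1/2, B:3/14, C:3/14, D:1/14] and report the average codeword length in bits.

Huffman tree construction:
Combine smallest probabilities repeatedly
Resulting codes:
  A: 0 (length 1)
  B: 111 (length 3)
  C: 10 (length 2)
  D: 110 (length 3)
Average length = Σ p(s) × length(s) = 1.7857 bits


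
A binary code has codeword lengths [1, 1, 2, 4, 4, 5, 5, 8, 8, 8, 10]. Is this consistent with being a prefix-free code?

Kraft inequality: Σ 2^(-l_i) ≤ 1 for prefix-free code
Calculating: 2^(-1) + 2^(-1) + 2^(-2) + 2^(-4) + 2^(-4) + 2^(-5) + 2^(-5) + 2^(-8) + 2^(-8) + 2^(-8) + 2^(-10)
= 0.5 + 0.5 + 0.25 + 0.0625 + 0.0625 + 0.03125 + 0.03125 + 0.00390625 + 0.00390625 + 0.00390625 + 0.0009765625
= 1.4502
Since 1.4502 > 1, prefix-free code does not exist


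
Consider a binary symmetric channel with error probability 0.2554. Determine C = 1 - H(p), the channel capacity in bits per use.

For BSC with error probability p:
C = 1 - H(p) where H(p) is binary entropy
H(0.2554) = -0.2554 × log₂(0.2554) - 0.7446 × log₂(0.7446)
H(p) = 0.8197
C = 1 - 0.8197 = 0.1803 bits/use


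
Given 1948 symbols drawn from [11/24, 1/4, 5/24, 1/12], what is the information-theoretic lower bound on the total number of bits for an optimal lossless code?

Entropy H = 1.7861 bits/symbol
Minimum bits = H × n = 1.7861 × 1948
= 3479.29 bits


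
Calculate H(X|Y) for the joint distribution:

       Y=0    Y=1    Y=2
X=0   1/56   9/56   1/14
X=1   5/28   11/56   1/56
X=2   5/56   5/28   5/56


H(X|Y) = Σ_y p(y) H(X|Y=y)
  p(Y=0) = 2/7, H(X|Y=0) = 1.1982
  p(Y=1) = 15/28, H(X|Y=1) = 1.5801
  p(Y=2) = 5/28, H(X|Y=2) = 1.3610
H(X|Y) = 0.2857×1.1982 + 0.5357×1.5801 + 0.1786×1.3610 = 1.4319 bits


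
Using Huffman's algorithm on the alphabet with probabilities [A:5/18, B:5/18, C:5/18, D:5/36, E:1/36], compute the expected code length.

Huffman tree construction:
Combine smallest probabilities repeatedly
Resulting codes:
  A: 01 (length 2)
  B: 10 (length 2)
  C: 11 (length 2)
  D: 001 (length 3)
  E: 000 (length 3)
Average length = Σ p(s) × length(s) = 2.1667 bits


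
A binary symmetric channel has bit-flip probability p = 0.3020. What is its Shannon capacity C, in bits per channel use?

For BSC with error probability p:
C = 1 - H(p) where H(p) is binary entropy
H(0.3020) = -0.3020 × log₂(0.3020) - 0.6980 × log₂(0.6980)
H(p) = 0.8837
C = 1 - 0.8837 = 0.1163 bits/use


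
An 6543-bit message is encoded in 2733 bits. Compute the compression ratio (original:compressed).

Compression ratio = Original / Compressed
= 6543 / 2733 = 2.39:1


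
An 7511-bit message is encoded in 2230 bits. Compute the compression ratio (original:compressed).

Compression ratio = Original / Compressed
= 7511 / 2230 = 3.37:1


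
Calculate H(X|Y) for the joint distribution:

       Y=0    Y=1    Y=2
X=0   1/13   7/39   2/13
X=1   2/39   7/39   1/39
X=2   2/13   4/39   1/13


H(X|Y) = Σ_y p(y) H(X|Y=y)
  p(Y=0) = 11/39, H(X|Y=0) = 1.4354
  p(Y=1) = 6/13, H(X|Y=1) = 1.5420
  p(Y=2) = 10/39, H(X|Y=2) = 1.2955
H(X|Y) = 0.2821×1.4354 + 0.4615×1.5420 + 0.2564×1.2955 = 1.4487 bits


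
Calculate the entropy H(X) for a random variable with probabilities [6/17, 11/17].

H(X) = -Σ p(x) log₂ p(x)
  -6/17 × log₂(6/17) = 0.5303
  -11/17 × log₂(11/17) = 0.4064
H(X) = 0.9367 bits


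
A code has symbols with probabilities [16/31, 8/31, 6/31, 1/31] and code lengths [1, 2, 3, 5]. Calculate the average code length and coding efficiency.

Average length L = Σ p_i × l_i = 1.7742 bits
Entropy H = 1.6152 bits
Efficiency η = H/L × 100% = 91.04%


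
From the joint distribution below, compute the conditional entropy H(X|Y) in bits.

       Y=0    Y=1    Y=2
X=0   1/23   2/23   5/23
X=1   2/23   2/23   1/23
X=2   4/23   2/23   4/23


H(X|Y) = Σ_y p(y) H(X|Y=y)
  p(Y=0) = 7/23, H(X|Y=0) = 1.3788
  p(Y=1) = 6/23, H(X|Y=1) = 1.5850
  p(Y=2) = 10/23, H(X|Y=2) = 1.3610
H(X|Y) = 0.3043×1.3788 + 0.2609×1.5850 + 0.4348×1.3610 = 1.4248 bits


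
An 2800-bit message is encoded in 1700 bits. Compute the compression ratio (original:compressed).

Compression ratio = Original / Compressed
= 2800 / 1700 = 1.65:1


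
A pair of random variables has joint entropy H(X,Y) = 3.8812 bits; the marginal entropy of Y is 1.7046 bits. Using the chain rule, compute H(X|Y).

Chain rule: H(X,Y) = H(X|Y) + H(Y)
H(X|Y) = H(X,Y) - H(Y) = 3.8812 - 1.7046 = 2.1766 bits


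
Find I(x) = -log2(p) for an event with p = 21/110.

Information content I(x) = -log₂(p(x))
I = -log₂(21/110) = -log₂(0.1909)
I = 2.3890 bits


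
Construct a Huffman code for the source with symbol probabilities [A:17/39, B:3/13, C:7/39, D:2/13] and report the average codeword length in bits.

Huffman tree construction:
Combine smallest probabilities repeatedly
Resulting codes:
  A: 0 (length 1)
  B: 10 (length 2)
  C: 111 (length 3)
  D: 110 (length 3)
Average length = Σ p(s) × length(s) = 1.8974 bits


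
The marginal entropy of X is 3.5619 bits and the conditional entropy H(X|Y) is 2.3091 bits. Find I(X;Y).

I(X;Y) = H(X) - H(X|Y)
I(X;Y) = 3.5619 - 2.3091 = 1.2528 bits


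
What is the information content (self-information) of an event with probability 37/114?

Information content I(x) = -log₂(p(x))
I = -log₂(37/114) = -log₂(0.3246)
I = 1.6234 bits


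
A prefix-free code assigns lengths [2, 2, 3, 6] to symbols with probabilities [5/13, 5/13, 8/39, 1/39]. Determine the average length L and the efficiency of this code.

Average length L = Σ p_i × l_i = 2.3077 bits
Entropy H = 1.6647 bits
Efficiency η = H/L × 100% = 72.14%


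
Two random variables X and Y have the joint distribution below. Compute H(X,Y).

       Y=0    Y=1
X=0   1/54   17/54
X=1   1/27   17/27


H(X,Y) = -Σ p(x,y) log₂ p(x,y)
  p(0,0)=1/54: -0.0185 × log₂(0.0185) = 0.1066
  p(0,1)=17/54: -0.3148 × log₂(0.3148) = 0.5249
  p(1,0)=1/27: -0.0370 × log₂(0.0370) = 0.1761
  p(1,1)=17/27: -0.6296 × log₂(0.6296) = 0.4202
H(X,Y) = 1.2278 bits


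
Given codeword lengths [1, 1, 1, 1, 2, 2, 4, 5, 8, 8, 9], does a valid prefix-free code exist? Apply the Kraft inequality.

Kraft inequality: Σ 2^(-l_i) ≤ 1 for prefix-free code
Calculating: 2^(-1) + 2^(-1) + 2^(-1) + 2^(-1) + 2^(-2) + 2^(-2) + 2^(-4) + 2^(-5) + 2^(-8) + 2^(-8) + 2^(-9)
= 0.5 + 0.5 + 0.5 + 0.5 + 0.25 + 0.25 + 0.0625 + 0.03125 + 0.00390625 + 0.00390625 + 0.001953125
= 2.6035
Since 2.6035 > 1, prefix-free code does not exist


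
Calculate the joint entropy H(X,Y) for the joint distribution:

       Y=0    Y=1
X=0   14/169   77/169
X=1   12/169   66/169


H(X,Y) = -Σ p(x,y) log₂ p(x,y)
  p(0,0)=14/169: -0.0828 × log₂(0.0828) = 0.2977
  p(0,1)=77/169: -0.4556 × log₂(0.4556) = 0.5167
  p(1,0)=12/169: -0.0710 × log₂(0.0710) = 0.2710
  p(1,1)=66/169: -0.3905 × log₂(0.3905) = 0.5298
H(X,Y) = 1.6151 bits


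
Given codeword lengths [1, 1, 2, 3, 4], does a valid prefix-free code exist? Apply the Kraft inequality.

Kraft inequality: Σ 2^(-l_i) ≤ 1 for prefix-free code
Calculating: 2^(-1) + 2^(-1) + 2^(-2) + 2^(-3) + 2^(-4)
= 0.5 + 0.5 + 0.25 + 0.125 + 0.0625
= 1.4375
Since 1.4375 > 1, prefix-free code does not exist


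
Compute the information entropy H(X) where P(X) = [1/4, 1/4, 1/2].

H(X) = -Σ p(x) log₂ p(x)
  -1/4 × log₂(1/4) = 0.5000
  -1/4 × log₂(1/4) = 0.5000
  -1/2 × log₂(1/2) = 0.5000
H(X) = 1.5000 bits


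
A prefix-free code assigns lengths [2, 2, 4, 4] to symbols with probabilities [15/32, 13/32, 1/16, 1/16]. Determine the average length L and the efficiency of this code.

Average length L = Σ p_i × l_i = 2.2500 bits
Entropy H = 1.5403 bits
Efficiency η = H/L × 100% = 68.46%


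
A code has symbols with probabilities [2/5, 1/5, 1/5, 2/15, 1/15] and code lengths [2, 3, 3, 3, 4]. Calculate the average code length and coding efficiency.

Average length L = Σ p_i × l_i = 2.6667 bits
Entropy H = 2.1056 bits
Efficiency η = H/L × 100% = 78.96%


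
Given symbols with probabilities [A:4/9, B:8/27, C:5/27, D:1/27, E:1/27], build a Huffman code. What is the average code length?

Huffman tree construction:
Combine smallest probabilities repeatedly
Resulting codes:
  A: 0 (length 1)
  B: 11 (length 2)
  C: 101 (length 3)
  D: 1000 (length 4)
  E: 1001 (length 4)
Average length = Σ p(s) × length(s) = 1.8889 bits


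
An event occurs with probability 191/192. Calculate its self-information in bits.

Information content I(x) = -log₂(p(x))
I = -log₂(191/192) = -log₂(0.9948)
I = 0.0075 bits


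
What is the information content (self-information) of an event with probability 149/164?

Information content I(x) = -log₂(p(x))
I = -log₂(149/164) = -log₂(0.9085)
I = 0.1384 bits


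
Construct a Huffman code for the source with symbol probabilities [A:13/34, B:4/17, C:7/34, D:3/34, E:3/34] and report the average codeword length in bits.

Huffman tree construction:
Combine smallest probabilities repeatedly
Resulting codes:
  A: 11 (length 2)
  B: 10 (length 2)
  C: 01 (length 2)
  D: 000 (length 3)
  E: 001 (length 3)
Average length = Σ p(s) × length(s) = 2.1765 bits


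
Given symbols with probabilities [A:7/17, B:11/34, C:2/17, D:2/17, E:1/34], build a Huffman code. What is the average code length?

Huffman tree construction:
Combine smallest probabilities repeatedly
Resulting codes:
  A: 0 (length 1)
  B: 11 (length 2)
  C: 1011 (length 4)
  D: 100 (length 3)
  E: 1010 (length 4)
Average length = Σ p(s) × length(s) = 2.0000 bits


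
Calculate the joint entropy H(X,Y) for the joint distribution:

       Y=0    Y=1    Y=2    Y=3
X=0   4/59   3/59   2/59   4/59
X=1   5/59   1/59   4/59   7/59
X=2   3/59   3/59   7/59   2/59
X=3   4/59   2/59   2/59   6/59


H(X,Y) = -Σ p(x,y) log₂ p(x,y)
  p(0,0)=4/59: -0.0678 × log₂(0.0678) = 0.2632
  p(0,1)=3/59: -0.0508 × log₂(0.0508) = 0.2185
  p(0,2)=2/59: -0.0339 × log₂(0.0339) = 0.1655
  p(0,3)=4/59: -0.0678 × log₂(0.0678) = 0.2632
  p(1,0)=5/59: -0.0847 × log₂(0.0847) = 0.3018
  p(1,1)=1/59: -0.0169 × log₂(0.0169) = 0.0997
  p(1,2)=4/59: -0.0678 × log₂(0.0678) = 0.2632
  p(1,3)=7/59: -0.1186 × log₂(0.1186) = 0.3649
  p(2,0)=3/59: -0.0508 × log₂(0.0508) = 0.2185
  p(2,1)=3/59: -0.0508 × log₂(0.0508) = 0.2185
  p(2,2)=7/59: -0.1186 × log₂(0.1186) = 0.3649
  p(2,3)=2/59: -0.0339 × log₂(0.0339) = 0.1655
  p(3,0)=4/59: -0.0678 × log₂(0.0678) = 0.2632
  p(3,1)=2/59: -0.0339 × log₂(0.0339) = 0.1655
  p(3,2)=2/59: -0.0339 × log₂(0.0339) = 0.1655
  p(3,3)=6/59: -0.1017 × log₂(0.1017) = 0.3354
H(X,Y) = 3.8371 bits


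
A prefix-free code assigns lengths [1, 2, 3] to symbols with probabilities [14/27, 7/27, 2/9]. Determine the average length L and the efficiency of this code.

Average length L = Σ p_i × l_i = 1.7037 bits
Entropy H = 1.4784 bits
Efficiency η = H/L × 100% = 86.78%


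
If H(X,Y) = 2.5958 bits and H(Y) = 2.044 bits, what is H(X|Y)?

Chain rule: H(X,Y) = H(X|Y) + H(Y)
H(X|Y) = H(X,Y) - H(Y) = 2.5958 - 2.044 = 0.5518 bits


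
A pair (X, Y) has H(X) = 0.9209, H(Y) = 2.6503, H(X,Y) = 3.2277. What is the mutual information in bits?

I(X;Y) = H(X) + H(Y) - H(X,Y)
I(X;Y) = 0.9209 + 2.6503 - 3.2277 = 0.3435 bits


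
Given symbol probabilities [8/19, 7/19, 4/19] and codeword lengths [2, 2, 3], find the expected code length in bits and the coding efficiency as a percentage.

Average length L = Σ p_i × l_i = 2.2105 bits
Entropy H = 1.5294 bits
Efficiency η = H/L × 100% = 69.19%


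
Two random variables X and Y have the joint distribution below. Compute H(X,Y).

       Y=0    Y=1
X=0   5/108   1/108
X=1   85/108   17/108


H(X,Y) = -Σ p(x,y) log₂ p(x,y)
  p(0,0)=5/108: -0.0463 × log₂(0.0463) = 0.2052
  p(0,1)=1/108: -0.0093 × log₂(0.0093) = 0.0625
  p(1,0)=85/108: -0.7870 × log₂(0.7870) = 0.2719
  p(1,1)=17/108: -0.1574 × log₂(0.1574) = 0.4199
H(X,Y) = 0.9596 bits


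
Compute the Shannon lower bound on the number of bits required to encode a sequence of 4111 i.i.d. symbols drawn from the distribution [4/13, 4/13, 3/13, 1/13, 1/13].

Entropy H = 2.1039 bits/symbol
Minimum bits = H × n = 2.1039 × 4111
= 8649.17 bits


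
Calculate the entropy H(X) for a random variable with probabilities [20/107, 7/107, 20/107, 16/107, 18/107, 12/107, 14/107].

H(X) = -Σ p(x) log₂ p(x)
  -20/107 × log₂(20/107) = 0.4523
  -7/107 × log₂(7/107) = 0.2574
  -20/107 × log₂(20/107) = 0.4523
  -16/107 × log₂(16/107) = 0.4099
  -18/107 × log₂(18/107) = 0.4326
  -12/107 × log₂(12/107) = 0.3540
  -14/107 × log₂(14/107) = 0.3839
H(X) = 2.7423 bits


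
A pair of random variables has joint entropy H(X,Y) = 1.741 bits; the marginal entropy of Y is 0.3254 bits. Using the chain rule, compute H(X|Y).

Chain rule: H(X,Y) = H(X|Y) + H(Y)
H(X|Y) = H(X,Y) - H(Y) = 1.741 - 0.3254 = 1.4156 bits


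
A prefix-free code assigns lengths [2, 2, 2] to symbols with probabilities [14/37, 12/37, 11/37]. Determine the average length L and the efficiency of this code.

Average length L = Σ p_i × l_i = 2.0000 bits
Entropy H = 1.5777 bits
Efficiency η = H/L × 100% = 78.88%


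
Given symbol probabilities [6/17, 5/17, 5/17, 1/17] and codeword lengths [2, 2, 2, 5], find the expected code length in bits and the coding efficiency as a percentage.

Average length L = Σ p_i × l_i = 2.1765 bits
Entropy H = 1.8093 bits
Efficiency η = H/L × 100% = 83.13%


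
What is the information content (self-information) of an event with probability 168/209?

Information content I(x) = -log₂(p(x))
I = -log₂(168/209) = -log₂(0.8038)
I = 0.3150 bits


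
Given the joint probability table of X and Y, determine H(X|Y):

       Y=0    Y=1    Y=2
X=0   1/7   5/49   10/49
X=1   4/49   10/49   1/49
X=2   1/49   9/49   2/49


H(X|Y) = Σ_y p(y) H(X|Y=y)
  p(Y=0) = 12/49, H(X|Y=0) = 1.2807
  p(Y=1) = 24/49, H(X|Y=1) = 1.5284
  p(Y=2) = 13/49, H(X|Y=2) = 0.9913
H(X|Y) = 0.2449×1.2807 + 0.4898×1.5284 + 0.2653×0.9913 = 1.3252 bits


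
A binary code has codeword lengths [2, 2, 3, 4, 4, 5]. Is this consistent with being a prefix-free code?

Kraft inequality: Σ 2^(-l_i) ≤ 1 for prefix-free code
Calculating: 2^(-2) + 2^(-2) + 2^(-3) + 2^(-4) + 2^(-4) + 2^(-5)
= 0.25 + 0.25 + 0.125 + 0.0625 + 0.0625 + 0.03125
= 0.7812
Since 0.7812 ≤ 1, prefix-free code exists


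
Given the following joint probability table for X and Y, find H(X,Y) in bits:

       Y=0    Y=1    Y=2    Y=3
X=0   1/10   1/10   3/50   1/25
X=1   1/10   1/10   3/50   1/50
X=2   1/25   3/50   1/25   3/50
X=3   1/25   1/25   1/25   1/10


H(X,Y) = -Σ p(x,y) log₂ p(x,y)
  p(0,0)=1/10: -0.1000 × log₂(0.1000) = 0.3322
  p(0,1)=1/10: -0.1000 × log₂(0.1000) = 0.3322
  p(0,2)=3/50: -0.0600 × log₂(0.0600) = 0.2435
  p(0,3)=1/25: -0.0400 × log₂(0.0400) = 0.1858
  p(1,0)=1/10: -0.1000 × log₂(0.1000) = 0.3322
  p(1,1)=1/10: -0.1000 × log₂(0.1000) = 0.3322
  p(1,2)=3/50: -0.0600 × log₂(0.0600) = 0.2435
  p(1,3)=1/50: -0.0200 × log₂(0.0200) = 0.1129
  p(2,0)=1/25: -0.0400 × log₂(0.0400) = 0.1858
  p(2,1)=3/50: -0.0600 × log₂(0.0600) = 0.2435
  p(2,2)=1/25: -0.0400 × log₂(0.0400) = 0.1858
  p(2,3)=3/50: -0.0600 × log₂(0.0600) = 0.2435
  p(3,0)=1/25: -0.0400 × log₂(0.0400) = 0.1858
  p(3,1)=1/25: -0.0400 × log₂(0.0400) = 0.1858
  p(3,2)=1/25: -0.0400 × log₂(0.0400) = 0.1858
  p(3,3)=1/10: -0.1000 × log₂(0.1000) = 0.3322
H(X,Y) = 3.8625 bits


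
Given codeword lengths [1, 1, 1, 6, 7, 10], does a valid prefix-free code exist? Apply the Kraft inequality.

Kraft inequality: Σ 2^(-l_i) ≤ 1 for prefix-free code
Calculating: 2^(-1) + 2^(-1) + 2^(-1) + 2^(-6) + 2^(-7) + 2^(-10)
= 0.5 + 0.5 + 0.5 + 0.015625 + 0.0078125 + 0.0009765625
= 1.5244
Since 1.5244 > 1, prefix-free code does not exist
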